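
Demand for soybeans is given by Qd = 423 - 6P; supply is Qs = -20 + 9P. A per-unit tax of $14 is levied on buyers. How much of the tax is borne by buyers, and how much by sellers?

Buyers bear $8.4, sellers bear $5.6

Pre-tax equilibrium: P* = 443/15, Q* = 245.8.
Tax on buyers shifts demand to Qd = 423 − 6(P + 14) = 339 - 6P.
339 - 6P = -20 + 9P gives seller price Ps = 359/15; buyers pay Pb = 359/15 + 14 = 569/15.
New quantity: Q = 423 − 6(569/15) = 195.4.
Buyer burden = 569/15 − 443/15 = 8.4; seller burden = 443/15 − 359/15 = 5.6.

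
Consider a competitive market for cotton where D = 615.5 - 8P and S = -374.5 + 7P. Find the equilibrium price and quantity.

P* = 66, Q* = 87.5

Set D = S: 615.5 - 8P = -374.5 + 7P.
990 = 15P, so P* = 66.
Q* = 615.5 − 8(66) = 87.5.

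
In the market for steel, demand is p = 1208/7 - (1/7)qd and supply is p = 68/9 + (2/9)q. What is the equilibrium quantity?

q* = 452

Set the two price expressions equal: 1208/7 - (1/7)q = 68/9 + (2/9)q.
10396/63 = (23/63)q, so q* = 452.
p* = 1208/7 − (1/7)(452) = 108.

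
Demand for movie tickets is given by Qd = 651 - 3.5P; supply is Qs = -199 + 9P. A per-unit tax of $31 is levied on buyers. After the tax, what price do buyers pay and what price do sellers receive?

Pre-tax equilibrium: P* = 68, Q* = 413.
Tax on buyers shifts demand to Qd = 651 − 3.5(P + 31) = 542.5 - 3.5P.
542.5 - 3.5P = -199 + 9P gives seller price Ps = 59.32; buyers pay Pb = 59.32 + 31 = 90.32.
New quantity: Q = 651 − 3.5(90.32) = 334.88.

Buyers pay $90.32, sellers receive $59.32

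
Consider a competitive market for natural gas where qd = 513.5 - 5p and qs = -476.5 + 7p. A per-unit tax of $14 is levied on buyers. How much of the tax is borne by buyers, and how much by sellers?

Pre-tax equilibrium: p* = 82.5, q* = 101.
Tax on buyers shifts demand to qd = 513.5 − 5(p + 14) = 443.5 - 5p.
443.5 - 5p = -476.5 + 7p gives seller price ps = 230/3; buyers pay pb = 230/3 + 14 = 272/3.
New quantity: q = 513.5 − 5(272/3) = 361/6.
Buyer burden = 272/3 − 82.5 = 49/6; seller burden = 82.5 − 230/3 = 35/6.

Buyers bear 49/6, sellers bear 35/6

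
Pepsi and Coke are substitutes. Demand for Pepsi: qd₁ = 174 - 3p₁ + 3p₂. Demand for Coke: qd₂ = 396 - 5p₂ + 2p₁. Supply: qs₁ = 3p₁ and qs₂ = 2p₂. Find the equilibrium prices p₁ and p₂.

p₁ = 401/6, p₂ = 227/3

Market 1: 174 - 3p₁ + 3p₂ = 3p₁ → 6p₁ - 3p₂ = 174.
Market 2: 7p₂ - 2p₁ = 396.
Eliminating p₂: 7×(1) + 3×(2) gives 36p₁ = 2406, so p₁ = 401/6.
Back-substitute into (2): p₂ = (396 + 2×401/6) / 7 = 227/3.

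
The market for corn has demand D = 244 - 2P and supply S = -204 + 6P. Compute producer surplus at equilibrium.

Producer surplus = 1452

Equilibrium: 244 - 2P = -204 + 6P gives P* = 56, Q* = 132.
Supply starts at P = 34 (where S = 0).
PS = ½(56 − 34)(132) = 1452.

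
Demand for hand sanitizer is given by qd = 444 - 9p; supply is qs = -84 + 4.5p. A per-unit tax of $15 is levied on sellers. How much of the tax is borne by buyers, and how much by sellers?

Pre-tax equilibrium: p* = 352/9, q* = 92.
Tax on sellers shifts supply to qs = -84 + 4.5(p − 15) = -151.5 + 4.5p.
444 - 9p = -151.5 + 4.5p gives buyer price pb = 397/9; sellers receive ps = 397/9 − 15 = 262/9.
New quantity: q = 444 − 9(397/9) = 47.
Buyer burden = 397/9 − 352/9 = 5; seller burden = 352/9 − 262/9 = 10.

Buyers bear $5, sellers bear $10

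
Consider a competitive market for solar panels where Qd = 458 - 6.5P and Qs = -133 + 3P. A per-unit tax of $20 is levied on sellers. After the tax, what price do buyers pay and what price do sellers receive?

Pre-tax equilibrium: P* = 1182/19, Q* = 1019/19.
Tax on sellers shifts supply to Qs = -133 + 3(P − 20) = -193 + 3P.
458 - 6.5P = -193 + 3P gives buyer price Pb = 1302/19; sellers receive Ps = 1302/19 − 20 = 922/19.
New quantity: Q = 458 − 6.5(1302/19) = 239/19.

Buyers pay 1302/19, sellers receive 922/19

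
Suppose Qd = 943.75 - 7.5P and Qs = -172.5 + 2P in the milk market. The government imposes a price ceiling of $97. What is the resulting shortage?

Equilibrium price would be P* = 117.5, so the ceiling at 97 binds.
At P = 97: Qd = 943.75 − 7.5(97) = 216.25, Qs = -172.5 + 2(97) = 21.5.
Shortage = 216.25 − 21.5 = 194.75.

Shortage = 194.75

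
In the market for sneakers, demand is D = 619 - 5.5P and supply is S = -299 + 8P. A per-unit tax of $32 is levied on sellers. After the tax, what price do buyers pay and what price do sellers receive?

Pre-tax equilibrium: P* = 68, Q* = 245.
Tax on sellers shifts supply to S = -299 + 8(P − 32) = -555 + 8P.
619 - 5.5P = -555 + 8P gives buyer price Pb = 2348/27; sellers receive Ps = 2348/27 − 32 = 1484/27.
New quantity: Q = 619 − 5.5(2348/27) = 3799/27.

Buyers pay 2348/27, sellers receive 1484/27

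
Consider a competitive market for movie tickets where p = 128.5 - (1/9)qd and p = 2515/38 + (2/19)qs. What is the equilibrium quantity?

q* = 288

Set the two price expressions equal: 128.5 - (1/9)q = 2515/38 + (2/19)q.
1184/19 = (37/171)q, so q* = 288.
p* = 128.5 − (1/9)(288) = 96.5.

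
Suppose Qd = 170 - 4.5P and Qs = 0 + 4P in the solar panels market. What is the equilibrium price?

P* = 20

Set Qd = Qs: 170 - 4.5P = 0 + 4P.
170 = 8.5P, so P* = 20.
Q* = 170 − 4.5(20) = 80.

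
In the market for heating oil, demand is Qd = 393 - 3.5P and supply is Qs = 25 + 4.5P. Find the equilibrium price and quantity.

P* = 46, Q* = 232

Set Qd = Qs: 393 - 3.5P = 25 + 4.5P.
368 = 8P, so P* = 46.
Q* = 393 − 3.5(46) = 232.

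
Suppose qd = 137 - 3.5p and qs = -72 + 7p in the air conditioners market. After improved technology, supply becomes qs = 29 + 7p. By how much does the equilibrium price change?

Δp = -202/21

Original equilibrium: p* = 418/21, q* = 202/3.
New equilibrium: 137 - 3.5p = 29 + 7p, so 108 = 10.5p and p' = 72/7; q' = 137 − 3.5(72/7) = 101.
Change in price: 72/7 − 418/21 = -202/21.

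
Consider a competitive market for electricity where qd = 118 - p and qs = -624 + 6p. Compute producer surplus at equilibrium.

Producer surplus = 12

Equilibrium: 118 - p = -624 + 6p gives p* = 106, q* = 12.
Supply starts at p = 104 (where qs = 0).
PS = ½(106 − 104)(12) = 12.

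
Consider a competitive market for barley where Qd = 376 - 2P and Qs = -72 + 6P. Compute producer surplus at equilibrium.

Equilibrium: 376 - 2P = -72 + 6P gives P* = 56, Q* = 264.
Supply starts at P = 12 (where Qs = 0).
PS = ½(56 − 12)(264) = 5808.

Producer surplus = 5808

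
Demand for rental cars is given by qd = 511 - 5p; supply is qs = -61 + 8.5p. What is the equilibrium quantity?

q* = 8077/27

Set qd = qs: 511 - 5p = -61 + 8.5p.
572 = 13.5p, so p* = 1144/27.
q* = 511 − 5(1144/27) = 8077/27.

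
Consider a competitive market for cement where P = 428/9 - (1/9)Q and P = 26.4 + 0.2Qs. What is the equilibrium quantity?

Q* = 68

Set the two price expressions equal: 428/9 - (1/9)Q = 26.4 + 0.2Q.
952/45 = (14/45)Q, so Q* = 68.
P* = 428/9 − (1/9)(68) = 40.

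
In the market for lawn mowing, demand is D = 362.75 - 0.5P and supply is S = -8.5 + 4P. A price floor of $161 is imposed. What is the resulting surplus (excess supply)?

Equilibrium price would be P* = 82.5, so the floor at 161 binds.
At P = 161: D = 282.25, S = 635.5.
Surplus = 635.5 − 282.25 = 353.25.

Surplus = 353.25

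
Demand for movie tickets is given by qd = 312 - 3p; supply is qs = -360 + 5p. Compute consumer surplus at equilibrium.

Consumer surplus = 600

Equilibrium: 312 - 3p = -360 + 5p gives p* = 84, q* = 60.
Demand choke price (qd = 0): p = 104.
CS = ½(104 − 84)(60) = 600.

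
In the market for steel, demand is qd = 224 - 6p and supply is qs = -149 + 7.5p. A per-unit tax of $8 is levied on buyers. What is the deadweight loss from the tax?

Deadweight loss = 320/3

Pre-tax equilibrium: p* = 746/27, q* = 524/9.
Tax on buyers shifts demand to qd = 224 − 6(p + 8) = 176 - 6p.
176 - 6p = -149 + 7.5p gives seller price ps = 650/27; buyers pay pb = 650/27 + 8 = 866/27.
New quantity: q = 224 − 6(866/27) = 284/9.
DWL = ½ × 8 × (524/9 − 284/9) = 320/3.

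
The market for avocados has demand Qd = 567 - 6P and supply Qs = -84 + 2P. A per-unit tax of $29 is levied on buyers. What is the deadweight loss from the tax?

Deadweight loss = 630.75

Pre-tax equilibrium: P* = 81.375, Q* = 78.75.
Tax on buyers shifts demand to Qd = 567 − 6(P + 29) = 393 - 6P.
393 - 6P = -84 + 2P gives seller price Ps = 59.625; buyers pay Pb = 59.625 + 29 = 88.625.
New quantity: Q = 567 − 6(88.625) = 35.25.
DWL = ½ × 29 × (78.75 − 35.25) = 630.75.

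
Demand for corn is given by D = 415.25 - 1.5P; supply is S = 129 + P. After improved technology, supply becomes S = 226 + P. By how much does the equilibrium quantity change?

Original equilibrium: P* = 114.5, Q* = 243.5.
New equilibrium: 415.25 - 1.5P = 226 + P, so 189.25 = 2.5P and P' = 75.7; Q' = 415.25 − 1.5(75.7) = 301.7.
Change in quantity: 301.7 − 243.5 = 58.2.

ΔQ = 58.2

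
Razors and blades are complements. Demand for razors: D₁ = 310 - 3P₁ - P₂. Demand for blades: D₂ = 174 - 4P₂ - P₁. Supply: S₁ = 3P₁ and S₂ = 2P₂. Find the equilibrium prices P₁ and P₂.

P₁ = 1686/35, P₂ = 734/35

Market 1: 310 - 3P₁ - P₂ = 3P₁ → 6P₁ + P₂ = 310.
Market 2: 6P₂ + P₁ = 174.
Eliminating P₂: 6×(1) − 1×(2) gives 35P₁ = 1686, so P₁ = 1686/35.
Back-substitute into (2): P₂ = (174 − 1×1686/35) / 6 = 734/35.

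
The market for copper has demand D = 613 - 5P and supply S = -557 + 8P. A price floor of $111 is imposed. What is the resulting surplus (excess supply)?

Equilibrium price would be P* = 90, so the floor at 111 binds.
At P = 111: D = 58, S = 331.
Surplus = 331 − 58 = 273.

Surplus = 273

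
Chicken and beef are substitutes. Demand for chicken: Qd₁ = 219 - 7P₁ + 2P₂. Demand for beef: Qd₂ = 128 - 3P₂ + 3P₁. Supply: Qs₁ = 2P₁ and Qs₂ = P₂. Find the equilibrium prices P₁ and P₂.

Market 1: 219 - 7P₁ + 2P₂ = 2P₁ → 9P₁ - 2P₂ = 219.
Market 2: 4P₂ - 3P₁ = 128.
Eliminating P₂: 4×(1) + 2×(2) gives 30P₁ = 1132, so P₁ = 566/15.
Back-substitute into (2): P₂ = (128 + 3×566/15) / 4 = 60.3.

P₁ = 566/15, P₂ = 60.3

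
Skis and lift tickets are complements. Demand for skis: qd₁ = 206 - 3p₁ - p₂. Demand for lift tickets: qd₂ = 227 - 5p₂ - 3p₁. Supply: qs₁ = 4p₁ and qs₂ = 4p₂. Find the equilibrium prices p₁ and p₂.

p₁ = 1627/60, p₂ = 971/60

Market 1: 206 - 3p₁ - p₂ = 4p₁ → 7p₁ + p₂ = 206.
Market 2: 9p₂ + 3p₁ = 227.
Eliminating p₂: 9×(1) − 1×(2) gives 60p₁ = 1627, so p₁ = 1627/60.
Back-substitute into (2): p₂ = (227 − 3×1627/60) / 9 = 971/60.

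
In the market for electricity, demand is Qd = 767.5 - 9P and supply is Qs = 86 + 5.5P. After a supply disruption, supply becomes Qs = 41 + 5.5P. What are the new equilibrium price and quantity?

Original equilibrium: P* = 47, Q* = 344.5.
New equilibrium: 767.5 - 9P = 41 + 5.5P, so 726.5 = 14.5P and P' = 1453/29; Q' = 767.5 − 9(1453/29) = 18361/58.

P' = 1453/29, Q' = 18361/58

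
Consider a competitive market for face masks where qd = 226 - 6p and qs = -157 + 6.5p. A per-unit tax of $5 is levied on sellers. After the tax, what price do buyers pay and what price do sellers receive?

Pre-tax equilibrium: p* = 30.64, q* = 42.16.
Tax on sellers shifts supply to qs = -157 + 6.5(p − 5) = -189.5 + 6.5p.
226 - 6p = -189.5 + 6.5p gives buyer price pb = 33.24; sellers receive ps = 33.24 − 5 = 28.24.
New quantity: q = 226 − 6(33.24) = 26.56.

Buyers pay $33.24, sellers receive $28.24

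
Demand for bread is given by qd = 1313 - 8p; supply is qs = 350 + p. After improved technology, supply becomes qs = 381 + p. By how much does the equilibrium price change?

Δp = -31/9

Original equilibrium: p* = 107, q* = 457.
New equilibrium: 1313 - 8p = 381 + p, so 932 = 9p and p' = 932/9; q' = 1313 − 8(932/9) = 4361/9.
Change in price: 932/9 − 107 = -31/9.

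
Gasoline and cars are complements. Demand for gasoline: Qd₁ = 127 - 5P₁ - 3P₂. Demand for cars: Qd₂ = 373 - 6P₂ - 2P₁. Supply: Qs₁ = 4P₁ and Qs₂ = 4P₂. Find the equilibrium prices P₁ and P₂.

Market 1: 127 - 5P₁ - 3P₂ = 4P₁ → 9P₁ + 3P₂ = 127.
Market 2: 10P₂ + 2P₁ = 373.
Eliminating P₂: 10×(1) − 3×(2) gives 84P₁ = 151, so P₁ = 151/84.
Back-substitute into (2): P₂ = (373 − 2×151/84) / 10 = 3103/84.

P₁ = 151/84, P₂ = 3103/84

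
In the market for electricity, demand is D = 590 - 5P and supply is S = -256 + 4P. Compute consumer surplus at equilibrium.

Equilibrium: 590 - 5P = -256 + 4P gives P* = 94, Q* = 120.
Demand choke price (D = 0): P = 118.
CS = ½(118 − 94)(120) = 1440.

Consumer surplus = 1440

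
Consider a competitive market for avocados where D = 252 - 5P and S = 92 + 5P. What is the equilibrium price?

P* = 16

Set D = S: 252 - 5P = 92 + 5P.
160 = 10P, so P* = 16.
Q* = 252 − 5(16) = 172.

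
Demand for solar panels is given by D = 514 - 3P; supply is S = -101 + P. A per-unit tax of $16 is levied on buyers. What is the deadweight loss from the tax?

Deadweight loss = 96

Pre-tax equilibrium: P* = 153.75, Q* = 52.75.
Tax on buyers shifts demand to D = 514 − 3(P + 16) = 466 - 3P.
466 - 3P = -101 + P gives seller price Ps = 141.75; buyers pay Pb = 141.75 + 16 = 157.75.
New quantity: Q = 514 − 3(157.75) = 40.75.
DWL = ½ × 16 × (52.75 − 40.75) = 96.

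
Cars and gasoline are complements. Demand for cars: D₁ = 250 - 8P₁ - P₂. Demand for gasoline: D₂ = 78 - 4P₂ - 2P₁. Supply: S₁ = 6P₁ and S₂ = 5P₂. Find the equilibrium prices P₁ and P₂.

P₁ = 543/31, P₂ = 148/31

Market 1: 250 - 8P₁ - P₂ = 6P₁ → 14P₁ + P₂ = 250.
Market 2: 9P₂ + 2P₁ = 78.
Eliminating P₂: 9×(1) − 1×(2) gives 124P₁ = 2172, so P₁ = 543/31.
Back-substitute into (2): P₂ = (78 − 2×543/31) / 9 = 148/31.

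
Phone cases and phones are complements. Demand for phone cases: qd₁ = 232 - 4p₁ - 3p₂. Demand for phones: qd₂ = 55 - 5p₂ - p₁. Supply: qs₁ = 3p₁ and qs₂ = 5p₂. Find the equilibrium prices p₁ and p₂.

p₁ = 2155/67, p₂ = 153/67

Market 1: 232 - 4p₁ - 3p₂ = 3p₁ → 7p₁ + 3p₂ = 232.
Market 2: 10p₂ + p₁ = 55.
Eliminating p₂: 10×(1) − 3×(2) gives 67p₁ = 2155, so p₁ = 2155/67.
Back-substitute into (2): p₂ = (55 − 1×2155/67) / 10 = 153/67.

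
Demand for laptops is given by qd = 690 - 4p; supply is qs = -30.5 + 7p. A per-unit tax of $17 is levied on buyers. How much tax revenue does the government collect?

Pre-tax equilibrium: p* = 65.5, q* = 428.
Tax on buyers shifts demand to qd = 690 − 4(p + 17) = 622 - 4p.
622 - 4p = -30.5 + 7p gives seller price ps = 1305/22; buyers pay pb = 1305/22 + 17 = 1679/22.
New quantity: q = 690 − 4(1679/22) = 4232/11.
Revenue = 17 × 4232/11 = 71944/11.

Tax revenue = 71944/11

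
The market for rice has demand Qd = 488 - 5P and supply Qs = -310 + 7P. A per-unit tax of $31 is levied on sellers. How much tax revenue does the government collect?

Pre-tax equilibrium: P* = 66.5, Q* = 155.5.
Tax on sellers shifts supply to Qs = -310 + 7(P − 31) = -527 + 7P.
488 - 5P = -527 + 7P gives buyer price Pb = 1015/12; sellers receive Ps = 1015/12 − 31 = 643/12.
New quantity: Q = 488 − 5(1015/12) = 781/12.
Revenue = 31 × 781/12 = 24211/12.

Tax revenue = 24211/12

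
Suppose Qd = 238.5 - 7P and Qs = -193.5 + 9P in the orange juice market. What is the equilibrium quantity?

Set Qd = Qs: 238.5 - 7P = -193.5 + 9P.
432 = 16P, so P* = 27.
Q* = 238.5 − 7(27) = 49.5.

Q* = 49.5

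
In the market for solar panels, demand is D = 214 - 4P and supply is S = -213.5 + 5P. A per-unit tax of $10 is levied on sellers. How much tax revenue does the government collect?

Pre-tax equilibrium: P* = 47.5, Q* = 24.
Tax on sellers shifts supply to S = -213.5 + 5(P − 10) = -263.5 + 5P.
214 - 4P = -263.5 + 5P gives buyer price Pb = 955/18; sellers receive Ps = 955/18 − 10 = 775/18.
New quantity: Q = 214 − 4(955/18) = 16/9.
Revenue = 10 × 16/9 = 160/9.

Tax revenue = 160/9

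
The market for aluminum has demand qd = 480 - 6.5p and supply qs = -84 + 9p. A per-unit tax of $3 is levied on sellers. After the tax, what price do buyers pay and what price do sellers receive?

Buyers pay 1182/31, sellers receive 1089/31

Pre-tax equilibrium: p* = 1128/31, q* = 7548/31.
Tax on sellers shifts supply to qs = -84 + 9(p − 3) = -111 + 9p.
480 - 6.5p = -111 + 9p gives buyer price pb = 1182/31; sellers receive ps = 1182/31 − 3 = 1089/31.
New quantity: q = 480 − 6.5(1182/31) = 7197/31.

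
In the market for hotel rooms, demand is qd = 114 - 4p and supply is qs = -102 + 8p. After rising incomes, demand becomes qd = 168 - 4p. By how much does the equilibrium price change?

Δp = 4.5

Original equilibrium: p* = 18, q* = 42.
New equilibrium: 168 - 4p = -102 + 8p, so 270 = 12p and p' = 22.5; q' = 168 − 4(22.5) = 78.
Change in price: 22.5 − 18 = 4.5.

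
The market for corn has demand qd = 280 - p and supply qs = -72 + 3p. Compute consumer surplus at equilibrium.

Equilibrium: 280 - p = -72 + 3p gives p* = 88, q* = 192.
Demand choke price (qd = 0): p = 280.
CS = ½(280 − 88)(192) = 18432.

Consumer surplus = 18432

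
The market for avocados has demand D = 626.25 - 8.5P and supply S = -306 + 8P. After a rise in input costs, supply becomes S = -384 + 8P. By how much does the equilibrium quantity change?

ΔQ = -442/11

Original equilibrium: P* = 56.5, Q* = 146.
New equilibrium: 626.25 - 8.5P = -384 + 8P, so 1010.25 = 16.5P and P' = 1347/22; Q' = 626.25 − 8.5(1347/22) = 1164/11.
Change in quantity: 1164/11 − 146 = -442/11.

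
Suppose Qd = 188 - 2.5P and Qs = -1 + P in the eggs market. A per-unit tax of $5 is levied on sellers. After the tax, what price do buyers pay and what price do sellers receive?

Pre-tax equilibrium: P* = 54, Q* = 53.
Tax on sellers shifts supply to Qs = -1 + 1(P − 5) = -6 + P.
188 - 2.5P = -6 + P gives buyer price Pb = 388/7; sellers receive Ps = 388/7 − 5 = 353/7.
New quantity: Q = 188 − 2.5(388/7) = 346/7.

Buyers pay 388/7, sellers receive 353/7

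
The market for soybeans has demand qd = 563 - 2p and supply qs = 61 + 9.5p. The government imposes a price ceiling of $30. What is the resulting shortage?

Equilibrium price would be p* = 1004/23, so the ceiling at 30 binds.
At p = 30: qd = 563 − 2(30) = 503, qs = 61 + 9.5(30) = 346.
Shortage = 503 − 346 = 157.

Shortage = 157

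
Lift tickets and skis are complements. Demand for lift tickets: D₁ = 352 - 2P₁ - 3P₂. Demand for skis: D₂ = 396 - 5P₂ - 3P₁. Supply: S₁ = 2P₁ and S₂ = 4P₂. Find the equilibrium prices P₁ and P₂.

P₁ = 220/3, P₂ = 176/9

Market 1: 352 - 2P₁ - 3P₂ = 2P₁ → 4P₁ + 3P₂ = 352.
Market 2: 9P₂ + 3P₁ = 396.
Eliminating P₂: 9×(1) − 3×(2) gives 27P₁ = 1980, so P₁ = 220/3.
Back-substitute into (2): P₂ = (396 − 3×220/3) / 9 = 176/9.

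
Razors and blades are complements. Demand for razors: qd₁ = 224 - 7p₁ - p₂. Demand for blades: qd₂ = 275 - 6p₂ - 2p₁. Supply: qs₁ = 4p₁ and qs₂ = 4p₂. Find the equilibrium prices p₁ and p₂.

p₁ = 655/36, p₂ = 859/36

Market 1: 224 - 7p₁ - p₂ = 4p₁ → 11p₁ + p₂ = 224.
Market 2: 10p₂ + 2p₁ = 275.
Eliminating p₂: 10×(1) − 1×(2) gives 108p₁ = 1965, so p₁ = 655/36.
Back-substitute into (2): p₂ = (275 − 2×655/36) / 10 = 859/36.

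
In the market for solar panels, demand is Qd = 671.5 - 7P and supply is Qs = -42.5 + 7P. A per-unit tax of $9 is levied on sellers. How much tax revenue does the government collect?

Pre-tax equilibrium: P* = 51, Q* = 314.5.
Tax on sellers shifts supply to Qs = -42.5 + 7(P − 9) = -105.5 + 7P.
671.5 - 7P = -105.5 + 7P gives buyer price Pb = 55.5; sellers receive Ps = 55.5 − 9 = 46.5.
New quantity: Q = 671.5 − 7(55.5) = 283.
Revenue = 9 × 283 = 2547.

Tax revenue = 2547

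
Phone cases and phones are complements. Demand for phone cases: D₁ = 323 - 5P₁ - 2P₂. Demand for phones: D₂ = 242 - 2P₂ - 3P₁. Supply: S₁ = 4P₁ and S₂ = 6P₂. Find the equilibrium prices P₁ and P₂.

P₁ = 350/11, P₂ = 403/22

Market 1: 323 - 5P₁ - 2P₂ = 4P₁ → 9P₁ + 2P₂ = 323.
Market 2: 8P₂ + 3P₁ = 242.
Eliminating P₂: 8×(1) − 2×(2) gives 66P₁ = 2100, so P₁ = 350/11.
Back-substitute into (2): P₂ = (242 − 3×350/11) / 8 = 403/22.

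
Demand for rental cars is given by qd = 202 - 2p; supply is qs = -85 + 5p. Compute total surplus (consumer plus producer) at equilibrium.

Equilibrium: 202 - 2p = -85 + 5p gives p* = 41, q* = 120.
Demand choke price: p = 101; supply starts at p = 17.
CS = ½(101 − 41)(120) = 3600; PS = ½(41 − 17)(120) = 1440.

Total surplus = 5040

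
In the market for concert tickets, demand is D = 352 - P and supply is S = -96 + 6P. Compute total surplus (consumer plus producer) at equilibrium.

Equilibrium: 352 - P = -96 + 6P gives P* = 64, Q* = 288.
Demand choke price: P = 352; supply starts at P = 16.
CS = ½(352 − 64)(288) = 41472; PS = ½(64 − 16)(288) = 6912.

Total surplus = 48384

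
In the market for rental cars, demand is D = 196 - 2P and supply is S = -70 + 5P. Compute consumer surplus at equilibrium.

Consumer surplus = 3600

Equilibrium: 196 - 2P = -70 + 5P gives P* = 38, Q* = 120.
Demand choke price (D = 0): P = 98.
CS = ½(98 − 38)(120) = 3600.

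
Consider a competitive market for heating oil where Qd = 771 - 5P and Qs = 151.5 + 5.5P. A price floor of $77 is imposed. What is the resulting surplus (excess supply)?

Equilibrium price would be P* = 59, so the floor at 77 binds.
At P = 77: Qd = 386, Qs = 575.
Surplus = 575 − 386 = 189.

Surplus = 189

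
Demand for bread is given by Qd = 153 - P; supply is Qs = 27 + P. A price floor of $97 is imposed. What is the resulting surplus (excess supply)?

Equilibrium price would be P* = 63, so the floor at 97 binds.
At P = 97: Qd = 56, Qs = 124.
Surplus = 124 − 56 = 68.

Surplus = 68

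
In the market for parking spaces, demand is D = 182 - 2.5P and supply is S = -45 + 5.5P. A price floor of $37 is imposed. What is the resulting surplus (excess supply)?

Equilibrium price would be P* = 28.375, so the floor at 37 binds.
At P = 37: D = 89.5, S = 158.5.
Surplus = 158.5 − 89.5 = 69.

Surplus = 69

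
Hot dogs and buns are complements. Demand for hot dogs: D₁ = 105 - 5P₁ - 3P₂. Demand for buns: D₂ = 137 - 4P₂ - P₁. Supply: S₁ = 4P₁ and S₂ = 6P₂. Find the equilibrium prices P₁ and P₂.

Market 1: 105 - 5P₁ - 3P₂ = 4P₁ → 9P₁ + 3P₂ = 105.
Market 2: 10P₂ + P₁ = 137.
Eliminating P₂: 10×(1) − 3×(2) gives 87P₁ = 639, so P₁ = 213/29.
Back-substitute into (2): P₂ = (137 − 1×213/29) / 10 = 376/29.

P₁ = 213/29, P₂ = 376/29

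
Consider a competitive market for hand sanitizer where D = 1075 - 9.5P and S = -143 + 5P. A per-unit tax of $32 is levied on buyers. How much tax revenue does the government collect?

Pre-tax equilibrium: P* = 84, Q* = 277.
Tax on buyers shifts demand to D = 1075 − 9.5(P + 32) = 771 - 9.5P.
771 - 9.5P = -143 + 5P gives seller price Ps = 1828/29; buyers pay Pb = 1828/29 + 32 = 2756/29.
New quantity: Q = 1075 − 9.5(2756/29) = 4993/29.
Revenue = 32 × 4993/29 = 159776/29.

Tax revenue = 159776/29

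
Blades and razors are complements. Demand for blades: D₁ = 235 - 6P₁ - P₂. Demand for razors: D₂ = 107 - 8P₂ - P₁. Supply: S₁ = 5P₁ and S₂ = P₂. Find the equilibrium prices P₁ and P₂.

Market 1: 235 - 6P₁ - P₂ = 5P₁ → 11P₁ + P₂ = 235.
Market 2: 9P₂ + P₁ = 107.
Eliminating P₂: 9×(1) − 1×(2) gives 98P₁ = 2008, so P₁ = 1004/49.
Back-substitute into (2): P₂ = (107 − 1×1004/49) / 9 = 471/49.

P₁ = 1004/49, P₂ = 471/49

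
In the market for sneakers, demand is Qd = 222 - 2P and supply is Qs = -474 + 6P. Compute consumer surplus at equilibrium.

Consumer surplus = 576

Equilibrium: 222 - 2P = -474 + 6P gives P* = 87, Q* = 48.
Demand choke price (Qd = 0): P = 111.
CS = ½(111 − 87)(48) = 576.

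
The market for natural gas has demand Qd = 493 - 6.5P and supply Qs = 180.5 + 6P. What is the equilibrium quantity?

Q* = 330.5

Set Qd = Qs: 493 - 6.5P = 180.5 + 6P.
312.5 = 12.5P, so P* = 25.
Q* = 493 − 6.5(25) = 330.5.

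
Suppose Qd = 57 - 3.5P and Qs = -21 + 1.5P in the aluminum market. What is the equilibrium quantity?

Set Qd = Qs: 57 - 3.5P = -21 + 1.5P.
78 = 5P, so P* = 15.6.
Q* = 57 − 3.5(15.6) = 2.4.

Q* = 2.4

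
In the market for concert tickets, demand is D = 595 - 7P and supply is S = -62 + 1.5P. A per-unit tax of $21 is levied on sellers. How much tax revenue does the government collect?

Pre-tax equilibrium: P* = 1314/17, Q* = 917/17.
Tax on sellers shifts supply to S = -62 + 1.5(P − 21) = -93.5 + 1.5P.
595 - 7P = -93.5 + 1.5P gives buyer price Pb = 81; sellers receive Ps = 81 − 21 = 60.
New quantity: Q = 595 − 7(81) = 28.
Revenue = 21 × 28 = 588.

Tax revenue = 588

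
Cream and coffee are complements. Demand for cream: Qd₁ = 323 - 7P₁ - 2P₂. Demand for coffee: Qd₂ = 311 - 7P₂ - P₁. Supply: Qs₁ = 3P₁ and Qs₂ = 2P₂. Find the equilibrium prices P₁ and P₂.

Market 1: 323 - 7P₁ - 2P₂ = 3P₁ → 10P₁ + 2P₂ = 323.
Market 2: 9P₂ + P₁ = 311.
Eliminating P₂: 9×(1) − 2×(2) gives 88P₁ = 2285, so P₁ = 2285/88.
Back-substitute into (2): P₂ = (311 − 1×2285/88) / 9 = 2787/88.

P₁ = 2285/88, P₂ = 2787/88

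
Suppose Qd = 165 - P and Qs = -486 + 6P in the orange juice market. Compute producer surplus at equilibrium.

Producer surplus = 432

Equilibrium: 165 - P = -486 + 6P gives P* = 93, Q* = 72.
Supply starts at P = 81 (where Qs = 0).
PS = ½(93 − 81)(72) = 432.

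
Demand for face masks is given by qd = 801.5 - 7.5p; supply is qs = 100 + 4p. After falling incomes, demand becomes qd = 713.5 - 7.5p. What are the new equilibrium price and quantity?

p' = 1227/23, q' = 7208/23

Original equilibrium: p* = 61, q* = 344.
New equilibrium: 713.5 - 7.5p = 100 + 4p, so 613.5 = 11.5p and p' = 1227/23; q' = 713.5 − 7.5(1227/23) = 7208/23.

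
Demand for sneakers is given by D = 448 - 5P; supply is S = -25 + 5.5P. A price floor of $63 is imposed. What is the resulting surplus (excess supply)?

Equilibrium price would be P* = 946/21, so the floor at 63 binds.
At P = 63: D = 133, S = 321.5.
Surplus = 321.5 − 133 = 188.5.

Surplus = 188.5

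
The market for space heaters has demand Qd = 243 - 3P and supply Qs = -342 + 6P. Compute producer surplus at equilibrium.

Producer surplus = 192

Equilibrium: 243 - 3P = -342 + 6P gives P* = 65, Q* = 48.
Supply starts at P = 57 (where Qs = 0).
PS = ½(65 − 57)(48) = 192.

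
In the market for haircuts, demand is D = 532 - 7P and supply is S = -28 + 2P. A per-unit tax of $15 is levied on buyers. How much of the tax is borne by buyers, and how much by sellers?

Buyers bear 10/3, sellers bear 35/3

Pre-tax equilibrium: P* = 560/9, Q* = 868/9.
Tax on buyers shifts demand to D = 532 − 7(P + 15) = 427 - 7P.
427 - 7P = -28 + 2P gives seller price Ps = 455/9; buyers pay Pb = 455/9 + 15 = 590/9.
New quantity: Q = 532 − 7(590/9) = 658/9.
Buyer burden = 590/9 − 560/9 = 10/3; seller burden = 560/9 − 455/9 = 35/3.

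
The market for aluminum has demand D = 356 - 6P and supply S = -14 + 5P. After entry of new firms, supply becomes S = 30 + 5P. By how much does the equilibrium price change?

Original equilibrium: P* = 370/11, Q* = 1696/11.
New equilibrium: 356 - 6P = 30 + 5P, so 326 = 11P and P' = 326/11; Q' = 356 − 6(326/11) = 1960/11.
Change in price: 326/11 − 370/11 = -4.

ΔP = -4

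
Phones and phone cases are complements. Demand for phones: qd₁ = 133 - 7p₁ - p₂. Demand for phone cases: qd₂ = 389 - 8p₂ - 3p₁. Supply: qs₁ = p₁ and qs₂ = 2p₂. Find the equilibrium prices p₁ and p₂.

Market 1: 133 - 7p₁ - p₂ = p₁ → 8p₁ + p₂ = 133.
Market 2: 10p₂ + 3p₁ = 389.
Eliminating p₂: 10×(1) − 1×(2) gives 77p₁ = 941, so p₁ = 941/77.
Back-substitute into (2): p₂ = (389 − 3×941/77) / 10 = 2713/77.

p₁ = 941/77, p₂ = 2713/77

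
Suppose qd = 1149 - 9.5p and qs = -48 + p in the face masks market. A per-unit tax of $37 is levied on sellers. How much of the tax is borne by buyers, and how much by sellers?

Buyers bear 74/21, sellers bear 703/21

Pre-tax equilibrium: p* = 114, q* = 66.
Tax on sellers shifts supply to qs = -48 + 1(p − 37) = -85 + p.
1149 - 9.5p = -85 + p gives buyer price pb = 2468/21; sellers receive ps = 2468/21 − 37 = 1691/21.
New quantity: q = 1149 − 9.5(2468/21) = 683/21.
Buyer burden = 2468/21 − 114 = 74/21; seller burden = 114 − 1691/21 = 703/21.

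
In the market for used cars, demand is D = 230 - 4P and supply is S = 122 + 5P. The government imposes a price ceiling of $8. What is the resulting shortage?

Equilibrium price would be P* = 12, so the ceiling at 8 binds.
At P = 8: D = 230 − 4(8) = 198, S = 122 + 5(8) = 162.
Shortage = 198 − 162 = 36.

Shortage = 36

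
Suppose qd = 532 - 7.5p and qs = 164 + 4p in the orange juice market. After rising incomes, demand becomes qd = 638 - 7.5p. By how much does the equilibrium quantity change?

Δq = 848/23

Original equilibrium: p* = 32, q* = 292.
New equilibrium: 638 - 7.5p = 164 + 4p, so 474 = 11.5p and p' = 948/23; q' = 638 − 7.5(948/23) = 7564/23.
Change in quantity: 7564/23 − 292 = 848/23.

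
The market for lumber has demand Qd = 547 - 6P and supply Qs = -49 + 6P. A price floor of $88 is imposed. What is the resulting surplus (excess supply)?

Equilibrium price would be P* = 149/3, so the floor at 88 binds.
At P = 88: Qd = 19, Qs = 479.
Surplus = 479 − 19 = 460.

Surplus = 460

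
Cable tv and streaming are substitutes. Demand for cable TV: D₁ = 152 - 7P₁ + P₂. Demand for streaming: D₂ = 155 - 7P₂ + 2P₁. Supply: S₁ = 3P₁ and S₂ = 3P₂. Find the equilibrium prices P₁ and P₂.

Market 1: 152 - 7P₁ + P₂ = 3P₁ → 10P₁ - P₂ = 152.
Market 2: 10P₂ - 2P₁ = 155.
Eliminating P₂: 10×(1) + 1×(2) gives 98P₁ = 1675, so P₁ = 1675/98.
Back-substitute into (2): P₂ = (155 + 2×1675/98) / 10 = 927/49.

P₁ = 1675/98, P₂ = 927/49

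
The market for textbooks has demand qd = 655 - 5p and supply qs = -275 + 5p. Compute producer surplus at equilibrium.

Equilibrium: 655 - 5p = -275 + 5p gives p* = 93, q* = 190.
Supply starts at p = 55 (where qs = 0).
PS = ½(93 − 55)(190) = 3610.

Producer surplus = 3610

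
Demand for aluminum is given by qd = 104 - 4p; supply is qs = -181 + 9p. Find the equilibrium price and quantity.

Set qd = qs: 104 - 4p = -181 + 9p.
285 = 13p, so p* = 285/13.
q* = 104 − 4(285/13) = 212/13.

p* = 285/13, q* = 212/13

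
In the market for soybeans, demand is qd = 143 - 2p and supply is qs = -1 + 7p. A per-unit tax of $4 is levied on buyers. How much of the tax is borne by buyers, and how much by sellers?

Buyers bear 28/9, sellers bear 8/9

Pre-tax equilibrium: p* = 16, q* = 111.
Tax on buyers shifts demand to qd = 143 − 2(p + 4) = 135 - 2p.
135 - 2p = -1 + 7p gives seller price ps = 136/9; buyers pay pb = 136/9 + 4 = 172/9.
New quantity: q = 143 − 2(172/9) = 943/9.
Buyer burden = 172/9 − 16 = 28/9; seller burden = 16 − 136/9 = 8/9.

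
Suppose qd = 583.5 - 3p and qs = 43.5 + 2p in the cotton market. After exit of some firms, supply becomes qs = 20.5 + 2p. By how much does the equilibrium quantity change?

Δq = -13.8

Original equilibrium: p* = 108, q* = 259.5.
New equilibrium: 583.5 - 3p = 20.5 + 2p, so 563 = 5p and p' = 112.6; q' = 583.5 − 3(112.6) = 245.7.
Change in quantity: 245.7 − 259.5 = -13.8.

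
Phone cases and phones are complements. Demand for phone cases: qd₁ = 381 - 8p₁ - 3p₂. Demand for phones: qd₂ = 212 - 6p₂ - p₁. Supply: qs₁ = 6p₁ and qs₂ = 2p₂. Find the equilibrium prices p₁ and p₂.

p₁ = 2412/109, p₂ = 2587/109

Market 1: 381 - 8p₁ - 3p₂ = 6p₁ → 14p₁ + 3p₂ = 381.
Market 2: 8p₂ + p₁ = 212.
Eliminating p₂: 8×(1) − 3×(2) gives 109p₁ = 2412, so p₁ = 2412/109.
Back-substitute into (2): p₂ = (212 − 1×2412/109) / 8 = 2587/109.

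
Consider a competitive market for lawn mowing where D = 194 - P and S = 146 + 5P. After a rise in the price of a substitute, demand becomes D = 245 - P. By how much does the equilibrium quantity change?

ΔQ = 42.5

Original equilibrium: P* = 8, Q* = 186.
New equilibrium: 245 - P = 146 + 5P, so 99 = 6P and P' = 16.5; Q' = 245 − 1(16.5) = 228.5.
Change in quantity: 228.5 − 186 = 42.5.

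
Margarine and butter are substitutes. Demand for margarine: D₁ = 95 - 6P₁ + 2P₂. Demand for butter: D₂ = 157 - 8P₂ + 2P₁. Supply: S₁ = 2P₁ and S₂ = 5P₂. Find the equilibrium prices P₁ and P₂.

P₁ = 15.49, P₂ = 14.46

Market 1: 95 - 6P₁ + 2P₂ = 2P₁ → 8P₁ - 2P₂ = 95.
Market 2: 13P₂ - 2P₁ = 157.
Eliminating P₂: 13×(1) + 2×(2) gives 100P₁ = 1549, so P₁ = 15.49.
Back-substitute into (2): P₂ = (157 + 2×15.49) / 13 = 14.46.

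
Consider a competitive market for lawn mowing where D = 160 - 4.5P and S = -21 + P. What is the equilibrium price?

Set D = S: 160 - 4.5P = -21 + P.
181 = 5.5P, so P* = 362/11.
Q* = 160 − 4.5(362/11) = 131/11.

P* = 362/11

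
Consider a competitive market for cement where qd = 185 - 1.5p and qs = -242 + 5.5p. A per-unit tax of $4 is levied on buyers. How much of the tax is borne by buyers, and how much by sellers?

Pre-tax equilibrium: p* = 61, q* = 93.5.
Tax on buyers shifts demand to qd = 185 − 1.5(p + 4) = 179 - 1.5p.
179 - 1.5p = -242 + 5.5p gives seller price ps = 421/7; buyers pay pb = 421/7 + 4 = 449/7.
New quantity: q = 185 − 1.5(449/7) = 1243/14.
Buyer burden = 449/7 − 61 = 22/7; seller burden = 61 − 421/7 = 6/7.

Buyers bear 22/7, sellers bear 6/7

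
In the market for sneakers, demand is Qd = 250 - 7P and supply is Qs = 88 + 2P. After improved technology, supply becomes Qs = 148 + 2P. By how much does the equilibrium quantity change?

Original equilibrium: P* = 18, Q* = 124.
New equilibrium: 250 - 7P = 148 + 2P, so 102 = 9P and P' = 34/3; Q' = 250 − 7(34/3) = 512/3.
Change in quantity: 512/3 − 124 = 140/3.

ΔQ = 140/3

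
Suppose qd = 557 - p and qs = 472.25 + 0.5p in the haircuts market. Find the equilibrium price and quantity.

p* = 56.5, q* = 500.5

Set qd = qs: 557 - p = 472.25 + 0.5p.
84.75 = 1.5p, so p* = 56.5.
q* = 557 − 1(56.5) = 500.5.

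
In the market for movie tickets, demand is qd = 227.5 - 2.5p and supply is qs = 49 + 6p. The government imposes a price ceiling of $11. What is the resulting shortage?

Shortage = 85

Equilibrium price would be p* = 21, so the ceiling at 11 binds.
At p = 11: qd = 227.5 − 2.5(11) = 200, qs = 49 + 6(11) = 115.
Shortage = 200 − 115 = 85.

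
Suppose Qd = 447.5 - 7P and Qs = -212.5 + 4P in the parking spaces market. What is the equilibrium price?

P* = 60

Set Qd = Qs: 447.5 - 7P = -212.5 + 4P.
660 = 11P, so P* = 60.
Q* = 447.5 − 7(60) = 27.5.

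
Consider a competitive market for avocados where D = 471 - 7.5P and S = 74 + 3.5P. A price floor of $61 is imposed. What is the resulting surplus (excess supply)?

Equilibrium price would be P* = 397/11, so the floor at 61 binds.
At P = 61: D = 13.5, S = 287.5.
Surplus = 287.5 − 13.5 = 274.

Surplus = 274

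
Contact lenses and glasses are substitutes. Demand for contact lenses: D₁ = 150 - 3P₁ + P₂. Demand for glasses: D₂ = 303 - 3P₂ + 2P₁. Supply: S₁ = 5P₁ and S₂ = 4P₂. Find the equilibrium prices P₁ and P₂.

Market 1: 150 - 3P₁ + P₂ = 5P₁ → 8P₁ - P₂ = 150.
Market 2: 7P₂ - 2P₁ = 303.
Eliminating P₂: 7×(1) + 1×(2) gives 54P₁ = 1353, so P₁ = 451/18.
Back-substitute into (2): P₂ = (303 + 2×451/18) / 7 = 454/9.

P₁ = 451/18, P₂ = 454/9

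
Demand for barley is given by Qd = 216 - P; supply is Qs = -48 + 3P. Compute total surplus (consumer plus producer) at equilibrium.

Total surplus = 15000

Equilibrium: 216 - P = -48 + 3P gives P* = 66, Q* = 150.
Demand choke price: P = 216; supply starts at P = 16.
CS = ½(216 − 66)(150) = 11250; PS = ½(66 − 16)(150) = 3750.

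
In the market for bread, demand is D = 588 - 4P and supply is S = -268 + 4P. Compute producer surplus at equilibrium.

Equilibrium: 588 - 4P = -268 + 4P gives P* = 107, Q* = 160.
Supply starts at P = 67 (where S = 0).
PS = ½(107 − 67)(160) = 3200.

Producer surplus = 3200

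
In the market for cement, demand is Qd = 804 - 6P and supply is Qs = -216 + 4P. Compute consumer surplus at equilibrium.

Equilibrium: 804 - 6P = -216 + 4P gives P* = 102, Q* = 192.
Demand choke price (Qd = 0): P = 134.
CS = ½(134 − 102)(192) = 3072.

Consumer surplus = 3072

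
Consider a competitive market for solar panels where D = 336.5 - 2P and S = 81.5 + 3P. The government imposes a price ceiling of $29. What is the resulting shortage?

Shortage = 110

Equilibrium price would be P* = 51, so the ceiling at 29 binds.
At P = 29: D = 336.5 − 2(29) = 278.5, S = 81.5 + 3(29) = 168.5.
Shortage = 278.5 − 168.5 = 110.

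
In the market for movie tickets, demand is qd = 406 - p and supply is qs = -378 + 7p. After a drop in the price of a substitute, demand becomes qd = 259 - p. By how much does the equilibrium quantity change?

Δq = -128.625

Original equilibrium: p* = 98, q* = 308.
New equilibrium: 259 - p = -378 + 7p, so 637 = 8p and p' = 79.625; q' = 259 − 1(79.625) = 179.375.
Change in quantity: 179.375 − 308 = -128.625.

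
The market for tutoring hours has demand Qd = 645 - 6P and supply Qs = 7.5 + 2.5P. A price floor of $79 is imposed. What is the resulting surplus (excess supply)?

Surplus = 34

Equilibrium price would be P* = 75, so the floor at 79 binds.
At P = 79: Qd = 171, Qs = 205.
Surplus = 205 − 171 = 34.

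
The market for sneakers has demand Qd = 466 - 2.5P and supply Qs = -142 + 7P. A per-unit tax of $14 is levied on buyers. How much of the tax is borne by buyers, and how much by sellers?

Pre-tax equilibrium: P* = 64, Q* = 306.
Tax on buyers shifts demand to Qd = 466 − 2.5(P + 14) = 431 - 2.5P.
431 - 2.5P = -142 + 7P gives seller price Ps = 1146/19; buyers pay Pb = 1146/19 + 14 = 1412/19.
New quantity: Q = 466 − 2.5(1412/19) = 5324/19.
Buyer burden = 1412/19 − 64 = 196/19; seller burden = 64 − 1146/19 = 70/19.

Buyers bear 196/19, sellers bear 70/19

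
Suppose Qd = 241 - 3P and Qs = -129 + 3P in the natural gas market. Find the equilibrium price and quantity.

P* = 185/3, Q* = 56

Set Qd = Qs: 241 - 3P = -129 + 3P.
370 = 6P, so P* = 185/3.
Q* = 241 − 3(185/3) = 56.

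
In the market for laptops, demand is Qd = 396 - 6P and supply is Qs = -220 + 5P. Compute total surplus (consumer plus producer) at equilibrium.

Equilibrium: 396 - 6P = -220 + 5P gives P* = 56, Q* = 60.
Demand choke price: P = 66; supply starts at P = 44.
CS = ½(66 − 56)(60) = 300; PS = ½(56 − 44)(60) = 360.

Total surplus = 660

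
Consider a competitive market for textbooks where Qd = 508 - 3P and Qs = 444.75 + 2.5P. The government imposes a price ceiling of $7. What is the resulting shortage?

Shortage = 24.75

Equilibrium price would be P* = 11.5, so the ceiling at 7 binds.
At P = 7: Qd = 508 − 3(7) = 487, Qs = 444.75 + 2.5(7) = 462.25.
Shortage = 487 − 462.25 = 24.75.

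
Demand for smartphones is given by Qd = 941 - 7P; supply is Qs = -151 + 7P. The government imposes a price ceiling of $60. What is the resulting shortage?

Shortage = 252

Equilibrium price would be P* = 78, so the ceiling at 60 binds.
At P = 60: Qd = 941 − 7(60) = 521, Qs = -151 + 7(60) = 269.
Shortage = 521 − 269 = 252.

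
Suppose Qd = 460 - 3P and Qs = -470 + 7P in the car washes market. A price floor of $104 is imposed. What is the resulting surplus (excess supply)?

Equilibrium price would be P* = 93, so the floor at 104 binds.
At P = 104: Qd = 148, Qs = 258.
Surplus = 258 − 148 = 110.

Surplus = 110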